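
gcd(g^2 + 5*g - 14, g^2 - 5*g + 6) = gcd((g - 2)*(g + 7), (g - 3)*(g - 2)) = g - 2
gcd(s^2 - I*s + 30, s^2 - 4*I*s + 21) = 1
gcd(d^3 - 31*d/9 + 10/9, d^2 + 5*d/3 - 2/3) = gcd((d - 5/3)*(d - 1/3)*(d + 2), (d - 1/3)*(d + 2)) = d^2 + 5*d/3 - 2/3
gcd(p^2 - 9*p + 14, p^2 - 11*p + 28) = p - 7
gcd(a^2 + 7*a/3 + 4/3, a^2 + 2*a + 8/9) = a + 4/3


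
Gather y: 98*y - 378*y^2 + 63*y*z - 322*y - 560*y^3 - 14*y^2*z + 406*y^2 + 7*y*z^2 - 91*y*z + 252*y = -560*y^3 + y^2*(28 - 14*z) + y*(7*z^2 - 28*z + 28)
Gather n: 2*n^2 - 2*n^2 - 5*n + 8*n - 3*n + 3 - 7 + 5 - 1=0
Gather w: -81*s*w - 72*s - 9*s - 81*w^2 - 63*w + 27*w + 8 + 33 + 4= -81*s - 81*w^2 + w*(-81*s - 36) + 45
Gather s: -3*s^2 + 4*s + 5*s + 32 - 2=-3*s^2 + 9*s + 30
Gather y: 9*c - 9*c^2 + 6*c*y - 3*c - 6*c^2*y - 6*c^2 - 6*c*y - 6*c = -6*c^2*y - 15*c^2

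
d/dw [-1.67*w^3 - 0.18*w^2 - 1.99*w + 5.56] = -5.01*w^2 - 0.36*w - 1.99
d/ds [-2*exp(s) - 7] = -2*exp(s)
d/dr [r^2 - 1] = 2*r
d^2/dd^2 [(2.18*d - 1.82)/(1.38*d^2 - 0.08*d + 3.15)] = ((5.372 - 18.0504*d)*(1.38*d^2 - 0.08*d + 3.15) + (2.18*d - 1.82)*(2.76*d - 0.08)*(5.52*d - 0.16))/(1.38*d^2 - 0.08*d + 3.15)^3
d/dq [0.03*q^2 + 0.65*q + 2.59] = 0.06*q + 0.65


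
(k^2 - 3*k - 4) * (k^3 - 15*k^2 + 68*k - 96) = k^5 - 18*k^4 + 109*k^3 - 240*k^2 + 16*k + 384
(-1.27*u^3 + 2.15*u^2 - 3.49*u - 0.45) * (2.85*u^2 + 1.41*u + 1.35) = -3.6195*u^5 + 4.3368*u^4 - 8.6295*u^3 - 3.3009*u^2 - 5.346*u - 0.6075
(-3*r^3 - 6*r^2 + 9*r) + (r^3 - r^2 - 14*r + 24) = -2*r^3 - 7*r^2 - 5*r + 24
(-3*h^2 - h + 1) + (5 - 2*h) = -3*h^2 - 3*h + 6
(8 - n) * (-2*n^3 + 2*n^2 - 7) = 2*n^4 - 18*n^3 + 16*n^2 + 7*n - 56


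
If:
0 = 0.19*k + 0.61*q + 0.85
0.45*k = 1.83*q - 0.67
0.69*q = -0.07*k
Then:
No Solution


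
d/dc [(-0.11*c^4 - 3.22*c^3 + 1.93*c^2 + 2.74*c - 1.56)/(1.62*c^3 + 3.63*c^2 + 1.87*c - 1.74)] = (-0.1782*c^6 - 0.7986*c^5 - 15.4323*c^4 - 20.1548*c^3 + 18.0529*c^2 + 4.6092*c - 1.8504)/(2.6244*c^6 + 11.7612*c^5 + 19.2357*c^4 + 7.9386*c^3 - 9.1355*c^2 - 6.5076*c + 3.0276)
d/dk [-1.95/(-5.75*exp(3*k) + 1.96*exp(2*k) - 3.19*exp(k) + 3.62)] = (-33.6375*exp(2*k) + 7.644*exp(k) - 6.2205)*exp(k)/(5.75*exp(3*k) - 1.96*exp(2*k) + 3.19*exp(k) - 3.62)^2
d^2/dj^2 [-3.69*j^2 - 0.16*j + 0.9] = -7.38000000000000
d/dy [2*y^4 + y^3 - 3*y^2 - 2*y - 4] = 8*y^3 + 3*y^2 - 6*y - 2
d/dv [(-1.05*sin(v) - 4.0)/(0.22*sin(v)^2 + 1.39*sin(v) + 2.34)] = (0.231*sin(v)^2 + 1.76*sin(v) + 3.103)*cos(v)/(0.0484*sin(v)^4 + 0.6116*sin(v)^3 + 2.9617*sin(v)^2 + 6.5052*sin(v) + 5.4756)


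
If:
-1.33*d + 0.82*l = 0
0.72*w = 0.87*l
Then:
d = 0.510241120041483*w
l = 0.827586206896552*w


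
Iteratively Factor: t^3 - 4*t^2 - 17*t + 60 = (t - 5)*(t^2 + t - 12) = (t - 5)*(t + 4)*(t - 3)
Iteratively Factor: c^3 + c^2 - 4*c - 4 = (c + 2)*(c^2 - c - 2) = (c + 1)*(c + 2)*(c - 2)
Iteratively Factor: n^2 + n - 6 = (n + 3)*(n - 2)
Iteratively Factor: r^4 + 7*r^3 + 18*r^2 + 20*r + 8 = (r + 2)*(r^3 + 5*r^2 + 8*r + 4) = (r + 2)^2*(r^2 + 3*r + 2) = (r + 2)^3*(r + 1)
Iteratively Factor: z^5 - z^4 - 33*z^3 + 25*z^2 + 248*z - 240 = (z + 4)*(z^4 - 5*z^3 - 13*z^2 + 77*z - 60) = (z + 4)^2*(z^3 - 9*z^2 + 23*z - 15) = (z - 1)*(z + 4)^2*(z^2 - 8*z + 15) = (z - 5)*(z - 1)*(z + 4)^2*(z - 3)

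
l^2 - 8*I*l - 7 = (l - 7*I)*(l - I)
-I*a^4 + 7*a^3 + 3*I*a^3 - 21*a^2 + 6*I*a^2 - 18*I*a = a*(a - 3)*(a + 6*I)*(-I*a + 1)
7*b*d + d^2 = d*(7*b + d)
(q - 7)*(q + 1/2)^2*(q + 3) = q^4 - 3*q^3 - 99*q^2/4 - 22*q - 21/4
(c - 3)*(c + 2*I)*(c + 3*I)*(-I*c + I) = -I*c^4 + 5*c^3 + 4*I*c^3 - 20*c^2 + 3*I*c^2 + 15*c - 24*I*c + 18*I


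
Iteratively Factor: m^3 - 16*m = (m - 4)*(m^2 + 4*m) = m*(m - 4)*(m + 4)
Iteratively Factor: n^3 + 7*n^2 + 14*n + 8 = (n + 4)*(n^2 + 3*n + 2) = (n + 2)*(n + 4)*(n + 1)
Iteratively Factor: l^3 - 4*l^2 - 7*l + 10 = (l + 2)*(l^2 - 6*l + 5) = (l - 1)*(l + 2)*(l - 5)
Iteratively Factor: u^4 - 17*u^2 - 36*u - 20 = (u + 2)*(u^3 - 2*u^2 - 13*u - 10) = (u + 2)^2*(u^2 - 4*u - 5) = (u - 5)*(u + 2)^2*(u + 1)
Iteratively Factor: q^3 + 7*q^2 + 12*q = (q)*(q^2 + 7*q + 12) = q*(q + 3)*(q + 4)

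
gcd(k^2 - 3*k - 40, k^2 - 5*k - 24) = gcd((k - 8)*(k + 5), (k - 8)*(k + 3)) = k - 8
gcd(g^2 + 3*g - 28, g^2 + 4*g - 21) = g + 7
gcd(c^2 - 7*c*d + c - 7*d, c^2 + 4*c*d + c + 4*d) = c + 1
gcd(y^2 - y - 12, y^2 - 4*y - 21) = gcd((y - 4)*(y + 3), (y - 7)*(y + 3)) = y + 3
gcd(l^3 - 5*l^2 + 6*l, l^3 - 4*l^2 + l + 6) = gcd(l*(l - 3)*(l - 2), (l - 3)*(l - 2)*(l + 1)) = l^2 - 5*l + 6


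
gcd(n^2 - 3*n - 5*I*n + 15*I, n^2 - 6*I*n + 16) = 1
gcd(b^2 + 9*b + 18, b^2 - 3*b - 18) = b + 3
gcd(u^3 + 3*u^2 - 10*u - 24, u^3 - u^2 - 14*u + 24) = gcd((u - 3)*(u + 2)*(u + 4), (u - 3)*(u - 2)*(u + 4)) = u^2 + u - 12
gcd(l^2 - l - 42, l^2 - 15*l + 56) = l - 7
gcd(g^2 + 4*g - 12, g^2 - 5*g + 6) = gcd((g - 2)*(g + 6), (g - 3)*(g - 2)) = g - 2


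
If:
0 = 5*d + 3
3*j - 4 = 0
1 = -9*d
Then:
No Solution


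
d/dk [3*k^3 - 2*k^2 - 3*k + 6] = 9*k^2 - 4*k - 3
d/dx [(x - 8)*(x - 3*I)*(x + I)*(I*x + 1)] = 4*I*x^3 + x^2*(9 - 24*I) + 2*x*(-24 + I) + 3 - 8*I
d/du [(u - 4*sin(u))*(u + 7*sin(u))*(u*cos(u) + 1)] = -(u - 4*sin(u))*(u + 7*sin(u))*(u*sin(u) - cos(u)) + (u - 4*sin(u))*(u*cos(u) + 1)*(7*cos(u) + 1) - (u + 7*sin(u))*(u*cos(u) + 1)*(4*cos(u) - 1)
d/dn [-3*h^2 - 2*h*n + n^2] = -2*h + 2*n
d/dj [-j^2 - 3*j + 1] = -2*j - 3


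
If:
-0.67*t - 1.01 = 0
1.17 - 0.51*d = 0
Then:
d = 2.29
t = -1.51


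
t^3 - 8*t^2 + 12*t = t*(t - 6)*(t - 2)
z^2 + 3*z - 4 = (z - 1)*(z + 4)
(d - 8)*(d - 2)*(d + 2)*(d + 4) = d^4 - 4*d^3 - 36*d^2 + 16*d + 128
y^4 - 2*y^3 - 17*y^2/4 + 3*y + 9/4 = (y - 3)*(y - 1)*(y + 1/2)*(y + 3/2)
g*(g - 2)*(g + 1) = g^3 - g^2 - 2*g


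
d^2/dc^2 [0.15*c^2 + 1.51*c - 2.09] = 0.300000000000000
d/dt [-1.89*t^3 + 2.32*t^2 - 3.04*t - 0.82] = -5.67*t^2 + 4.64*t - 3.04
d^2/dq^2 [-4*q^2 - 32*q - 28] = -8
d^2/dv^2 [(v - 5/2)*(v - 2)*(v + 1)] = 6*v - 7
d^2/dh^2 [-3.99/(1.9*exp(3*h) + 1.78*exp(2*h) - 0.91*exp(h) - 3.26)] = (-3.99*(5.7*exp(2*h) + 3.56*exp(h) - 0.91)*(11.4*exp(2*h) + 7.12*exp(h) - 1.82)*exp(h) + (68.229*exp(2*h) + 28.4088*exp(h) - 3.6309)*(1.9*exp(3*h) + 1.78*exp(2*h) - 0.91*exp(h) - 3.26))*exp(h)/(1.9*exp(3*h) + 1.78*exp(2*h) - 0.91*exp(h) - 3.26)^3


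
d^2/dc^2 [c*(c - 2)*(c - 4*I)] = 6*c - 4 - 8*I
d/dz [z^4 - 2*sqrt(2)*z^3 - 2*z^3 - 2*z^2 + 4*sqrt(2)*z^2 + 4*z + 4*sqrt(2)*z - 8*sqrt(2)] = 4*z^3 - 6*sqrt(2)*z^2 - 6*z^2 - 4*z + 8*sqrt(2)*z + 4 + 4*sqrt(2)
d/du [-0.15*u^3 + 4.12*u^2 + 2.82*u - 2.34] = -0.45*u^2 + 8.24*u + 2.82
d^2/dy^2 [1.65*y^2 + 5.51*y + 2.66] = 3.30000000000000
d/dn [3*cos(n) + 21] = -3*sin(n)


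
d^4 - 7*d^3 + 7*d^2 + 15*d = d*(d - 5)*(d - 3)*(d + 1)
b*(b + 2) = b^2 + 2*b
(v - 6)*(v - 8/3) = v^2 - 26*v/3 + 16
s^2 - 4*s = s*(s - 4)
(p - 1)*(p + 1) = p^2 - 1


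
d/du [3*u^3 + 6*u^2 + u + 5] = 9*u^2 + 12*u + 1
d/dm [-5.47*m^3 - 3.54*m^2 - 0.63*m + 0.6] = -16.41*m^2 - 7.08*m - 0.63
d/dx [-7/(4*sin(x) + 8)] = 7*cos(x)/(4*(sin(x) + 2)^2)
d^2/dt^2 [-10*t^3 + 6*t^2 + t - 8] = 12 - 60*t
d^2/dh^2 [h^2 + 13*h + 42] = 2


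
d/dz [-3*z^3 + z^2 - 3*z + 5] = -9*z^2 + 2*z - 3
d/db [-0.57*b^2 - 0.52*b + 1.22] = -1.14*b - 0.52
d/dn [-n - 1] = -1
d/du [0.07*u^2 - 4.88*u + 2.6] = 0.14*u - 4.88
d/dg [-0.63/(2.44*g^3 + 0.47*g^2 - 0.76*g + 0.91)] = (4.6116*g^2 + 0.5922*g - 0.4788)/(2.44*g^3 + 0.47*g^2 - 0.76*g + 0.91)^2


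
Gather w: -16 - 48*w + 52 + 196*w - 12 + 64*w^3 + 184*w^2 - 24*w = 64*w^3 + 184*w^2 + 124*w + 24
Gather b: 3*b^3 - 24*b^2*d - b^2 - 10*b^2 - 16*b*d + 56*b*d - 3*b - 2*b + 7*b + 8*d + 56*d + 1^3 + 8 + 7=3*b^3 + b^2*(-24*d - 11) + b*(40*d + 2) + 64*d + 16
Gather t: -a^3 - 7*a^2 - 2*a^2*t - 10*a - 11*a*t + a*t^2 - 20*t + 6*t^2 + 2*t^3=-a^3 - 7*a^2 - 10*a + 2*t^3 + t^2*(a + 6) + t*(-2*a^2 - 11*a - 20)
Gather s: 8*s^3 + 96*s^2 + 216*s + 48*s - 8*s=8*s^3 + 96*s^2 + 256*s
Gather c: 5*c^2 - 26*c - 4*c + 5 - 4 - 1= 5*c^2 - 30*c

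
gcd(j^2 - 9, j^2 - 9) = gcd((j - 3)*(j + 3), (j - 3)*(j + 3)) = j^2 - 9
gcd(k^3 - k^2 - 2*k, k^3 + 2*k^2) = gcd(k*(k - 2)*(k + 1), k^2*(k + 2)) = k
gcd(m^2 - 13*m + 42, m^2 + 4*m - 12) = 1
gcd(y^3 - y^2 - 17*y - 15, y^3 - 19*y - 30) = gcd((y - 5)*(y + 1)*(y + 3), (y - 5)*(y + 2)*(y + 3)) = y^2 - 2*y - 15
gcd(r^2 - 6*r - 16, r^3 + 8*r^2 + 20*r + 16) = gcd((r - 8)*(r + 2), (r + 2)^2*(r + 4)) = r + 2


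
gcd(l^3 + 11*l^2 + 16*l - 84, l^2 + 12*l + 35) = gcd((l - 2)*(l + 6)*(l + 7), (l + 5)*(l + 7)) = l + 7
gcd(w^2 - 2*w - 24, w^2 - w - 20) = w + 4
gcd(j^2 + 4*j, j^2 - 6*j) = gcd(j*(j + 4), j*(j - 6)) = j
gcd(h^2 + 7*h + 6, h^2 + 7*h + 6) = h^2 + 7*h + 6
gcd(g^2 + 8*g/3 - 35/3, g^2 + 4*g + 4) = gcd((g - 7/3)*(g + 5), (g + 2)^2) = 1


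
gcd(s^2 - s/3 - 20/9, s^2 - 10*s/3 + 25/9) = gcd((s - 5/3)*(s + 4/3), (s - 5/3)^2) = s - 5/3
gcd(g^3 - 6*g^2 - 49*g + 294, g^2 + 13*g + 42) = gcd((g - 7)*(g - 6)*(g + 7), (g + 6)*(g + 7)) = g + 7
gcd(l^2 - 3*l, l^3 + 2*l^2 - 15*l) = l^2 - 3*l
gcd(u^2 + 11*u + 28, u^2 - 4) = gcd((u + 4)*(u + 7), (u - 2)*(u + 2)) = 1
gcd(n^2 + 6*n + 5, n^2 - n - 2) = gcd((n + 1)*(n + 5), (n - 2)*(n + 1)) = n + 1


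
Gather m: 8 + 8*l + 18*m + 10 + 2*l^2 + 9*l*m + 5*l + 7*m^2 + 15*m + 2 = 2*l^2 + 13*l + 7*m^2 + m*(9*l + 33) + 20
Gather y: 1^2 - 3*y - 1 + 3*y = 0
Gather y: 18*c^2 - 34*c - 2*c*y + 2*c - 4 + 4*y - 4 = 18*c^2 - 32*c + y*(4 - 2*c) - 8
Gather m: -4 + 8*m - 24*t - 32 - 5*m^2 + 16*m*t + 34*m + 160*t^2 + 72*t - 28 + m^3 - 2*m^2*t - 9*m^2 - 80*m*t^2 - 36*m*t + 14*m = m^3 + m^2*(-2*t - 14) + m*(-80*t^2 - 20*t + 56) + 160*t^2 + 48*t - 64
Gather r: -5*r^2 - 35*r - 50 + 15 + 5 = -5*r^2 - 35*r - 30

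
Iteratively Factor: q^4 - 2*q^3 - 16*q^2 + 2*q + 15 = (q - 5)*(q^3 + 3*q^2 - q - 3) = (q - 5)*(q - 1)*(q^2 + 4*q + 3) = (q - 5)*(q - 1)*(q + 3)*(q + 1)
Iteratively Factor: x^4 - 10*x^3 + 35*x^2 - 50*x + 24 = (x - 4)*(x^3 - 6*x^2 + 11*x - 6) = (x - 4)*(x - 3)*(x^2 - 3*x + 2) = (x - 4)*(x - 3)*(x - 2)*(x - 1)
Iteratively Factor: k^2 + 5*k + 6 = (k + 3)*(k + 2)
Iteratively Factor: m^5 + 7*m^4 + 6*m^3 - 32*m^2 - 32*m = (m + 1)*(m^4 + 6*m^3 - 32*m) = (m + 1)*(m + 4)*(m^3 + 2*m^2 - 8*m) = (m - 2)*(m + 1)*(m + 4)*(m^2 + 4*m) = m*(m - 2)*(m + 1)*(m + 4)*(m + 4)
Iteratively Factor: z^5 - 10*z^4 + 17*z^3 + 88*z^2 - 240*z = (z)*(z^4 - 10*z^3 + 17*z^2 + 88*z - 240) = z*(z - 5)*(z^3 - 5*z^2 - 8*z + 48) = z*(z - 5)*(z - 4)*(z^2 - z - 12) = z*(z - 5)*(z - 4)^2*(z + 3)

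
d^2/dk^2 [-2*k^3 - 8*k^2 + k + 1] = -12*k - 16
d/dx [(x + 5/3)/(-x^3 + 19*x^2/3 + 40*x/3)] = 2*(x - 4)/(x^2*(x^2 - 16*x + 64))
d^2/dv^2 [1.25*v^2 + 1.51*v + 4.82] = 2.50000000000000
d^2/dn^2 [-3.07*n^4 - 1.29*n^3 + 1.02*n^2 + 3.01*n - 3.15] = -36.84*n^2 - 7.74*n + 2.04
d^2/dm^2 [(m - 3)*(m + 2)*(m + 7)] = 6*m + 12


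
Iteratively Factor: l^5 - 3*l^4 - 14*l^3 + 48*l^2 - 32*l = (l - 1)*(l^4 - 2*l^3 - 16*l^2 + 32*l) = (l - 1)*(l + 4)*(l^3 - 6*l^2 + 8*l) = (l - 4)*(l - 1)*(l + 4)*(l^2 - 2*l) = (l - 4)*(l - 2)*(l - 1)*(l + 4)*(l)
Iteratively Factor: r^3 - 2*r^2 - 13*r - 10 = (r - 5)*(r^2 + 3*r + 2) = (r - 5)*(r + 2)*(r + 1)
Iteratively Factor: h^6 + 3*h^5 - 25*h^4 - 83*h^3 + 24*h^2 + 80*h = (h)*(h^5 + 3*h^4 - 25*h^3 - 83*h^2 + 24*h + 80) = h*(h - 5)*(h^4 + 8*h^3 + 15*h^2 - 8*h - 16) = h*(h - 5)*(h + 4)*(h^3 + 4*h^2 - h - 4) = h*(h - 5)*(h + 4)^2*(h^2 - 1) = h*(h - 5)*(h + 1)*(h + 4)^2*(h - 1)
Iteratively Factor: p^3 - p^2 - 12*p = (p)*(p^2 - p - 12) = p*(p - 4)*(p + 3)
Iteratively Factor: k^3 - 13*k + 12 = (k + 4)*(k^2 - 4*k + 3) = (k - 1)*(k + 4)*(k - 3)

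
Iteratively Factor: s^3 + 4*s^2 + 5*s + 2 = (s + 2)*(s^2 + 2*s + 1) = (s + 1)*(s + 2)*(s + 1)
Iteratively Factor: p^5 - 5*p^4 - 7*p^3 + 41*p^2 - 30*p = (p - 1)*(p^4 - 4*p^3 - 11*p^2 + 30*p) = (p - 1)*(p + 3)*(p^3 - 7*p^2 + 10*p) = (p - 2)*(p - 1)*(p + 3)*(p^2 - 5*p) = (p - 5)*(p - 2)*(p - 1)*(p + 3)*(p)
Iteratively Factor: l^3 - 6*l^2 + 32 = (l - 4)*(l^2 - 2*l - 8) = (l - 4)*(l + 2)*(l - 4)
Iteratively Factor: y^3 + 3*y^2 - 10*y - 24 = (y - 3)*(y^2 + 6*y + 8) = (y - 3)*(y + 2)*(y + 4)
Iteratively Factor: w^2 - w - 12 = (w - 4)*(w + 3)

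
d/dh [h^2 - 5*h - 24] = 2*h - 5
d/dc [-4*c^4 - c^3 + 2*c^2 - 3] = c*(-16*c^2 - 3*c + 4)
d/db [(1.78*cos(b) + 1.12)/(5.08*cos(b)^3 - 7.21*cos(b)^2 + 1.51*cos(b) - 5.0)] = (18.0848*cos(b)^3 + 4.235*cos(b)^2 - 16.1504*cos(b) + 10.5912)*sin(b)/(25.8064*cos(b)^6 - 73.2536*cos(b)^5 + 67.3257*cos(b)^4 - 72.5742*cos(b)^3 + 74.3801*cos(b)^2 - 15.1*cos(b) + 25.0)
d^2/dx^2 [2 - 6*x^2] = -12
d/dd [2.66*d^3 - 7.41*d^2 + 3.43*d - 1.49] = 7.98*d^2 - 14.82*d + 3.43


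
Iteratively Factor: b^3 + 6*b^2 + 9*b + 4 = (b + 1)*(b^2 + 5*b + 4) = (b + 1)^2*(b + 4)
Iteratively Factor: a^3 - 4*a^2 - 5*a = (a + 1)*(a^2 - 5*a) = (a - 5)*(a + 1)*(a)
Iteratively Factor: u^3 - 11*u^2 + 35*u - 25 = (u - 5)*(u^2 - 6*u + 5) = (u - 5)^2*(u - 1)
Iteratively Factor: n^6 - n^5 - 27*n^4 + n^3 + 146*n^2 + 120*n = (n - 3)*(n^5 + 2*n^4 - 21*n^3 - 62*n^2 - 40*n) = (n - 3)*(n + 4)*(n^4 - 2*n^3 - 13*n^2 - 10*n) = (n - 5)*(n - 3)*(n + 4)*(n^3 + 3*n^2 + 2*n) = (n - 5)*(n - 3)*(n + 1)*(n + 4)*(n^2 + 2*n) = n*(n - 5)*(n - 3)*(n + 1)*(n + 4)*(n + 2)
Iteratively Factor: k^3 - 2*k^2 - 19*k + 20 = (k + 4)*(k^2 - 6*k + 5) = (k - 5)*(k + 4)*(k - 1)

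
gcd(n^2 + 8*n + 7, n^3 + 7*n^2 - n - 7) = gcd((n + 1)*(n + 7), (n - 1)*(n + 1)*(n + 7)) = n^2 + 8*n + 7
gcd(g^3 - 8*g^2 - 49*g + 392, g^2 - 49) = g^2 - 49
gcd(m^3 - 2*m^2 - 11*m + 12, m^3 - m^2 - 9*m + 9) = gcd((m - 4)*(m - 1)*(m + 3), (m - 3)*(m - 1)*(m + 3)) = m^2 + 2*m - 3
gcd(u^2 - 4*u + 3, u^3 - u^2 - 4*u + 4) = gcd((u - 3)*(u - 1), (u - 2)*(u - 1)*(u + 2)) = u - 1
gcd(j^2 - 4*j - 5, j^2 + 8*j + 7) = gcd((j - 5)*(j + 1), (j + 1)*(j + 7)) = j + 1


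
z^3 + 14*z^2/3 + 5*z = z*(z + 5/3)*(z + 3)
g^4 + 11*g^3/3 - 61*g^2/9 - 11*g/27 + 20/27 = (g - 4/3)*(g - 1/3)*(g + 1/3)*(g + 5)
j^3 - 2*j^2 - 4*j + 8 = (j - 2)^2*(j + 2)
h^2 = h^2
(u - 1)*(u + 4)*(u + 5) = u^3 + 8*u^2 + 11*u - 20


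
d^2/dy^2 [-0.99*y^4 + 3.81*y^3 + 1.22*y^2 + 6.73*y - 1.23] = -11.88*y^2 + 22.86*y + 2.44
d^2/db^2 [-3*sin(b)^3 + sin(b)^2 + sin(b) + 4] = 27*sin(b)^3 - 4*sin(b)^2 - 19*sin(b) + 2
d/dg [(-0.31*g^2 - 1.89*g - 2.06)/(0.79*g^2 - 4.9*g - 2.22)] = (3.0121*g^2 + 4.6312*g - 5.8982)/(0.6241*g^4 - 7.742*g^3 + 20.5024*g^2 + 21.756*g + 4.9284)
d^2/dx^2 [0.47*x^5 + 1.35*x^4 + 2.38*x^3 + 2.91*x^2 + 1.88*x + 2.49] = 9.4*x^3 + 16.2*x^2 + 14.28*x + 5.82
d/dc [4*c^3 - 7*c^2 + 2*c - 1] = 12*c^2 - 14*c + 2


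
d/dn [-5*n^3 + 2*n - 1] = 2 - 15*n^2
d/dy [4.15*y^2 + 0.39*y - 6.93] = 8.3*y + 0.39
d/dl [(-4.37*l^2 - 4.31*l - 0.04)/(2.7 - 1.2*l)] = (5.244*l^2 - 23.598*l - 11.685)/(1.44*l^2 - 6.48*l + 7.29)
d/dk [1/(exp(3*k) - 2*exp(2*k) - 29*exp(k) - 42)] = (-3*exp(2*k) + 4*exp(k) + 29)*exp(k)/(-exp(3*k) + 2*exp(2*k) + 29*exp(k) + 42)^2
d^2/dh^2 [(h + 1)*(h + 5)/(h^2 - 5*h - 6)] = 22/(h^3 - 18*h^2 + 108*h - 216)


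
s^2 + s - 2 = (s - 1)*(s + 2)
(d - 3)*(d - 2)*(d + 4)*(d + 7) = d^4 + 6*d^3 - 21*d^2 - 74*d + 168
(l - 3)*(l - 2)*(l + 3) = l^3 - 2*l^2 - 9*l + 18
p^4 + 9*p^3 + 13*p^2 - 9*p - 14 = (p - 1)*(p + 1)*(p + 2)*(p + 7)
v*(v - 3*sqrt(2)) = v^2 - 3*sqrt(2)*v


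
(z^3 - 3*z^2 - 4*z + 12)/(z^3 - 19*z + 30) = (z + 2)/(z + 5)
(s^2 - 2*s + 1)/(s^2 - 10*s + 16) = (s^2 - 2*s + 1)/(s^2 - 10*s + 16)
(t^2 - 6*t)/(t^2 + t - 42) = t/(t + 7)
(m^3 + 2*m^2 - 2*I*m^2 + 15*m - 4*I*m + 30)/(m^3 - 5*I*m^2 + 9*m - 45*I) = (m + 2)/(m - 3*I)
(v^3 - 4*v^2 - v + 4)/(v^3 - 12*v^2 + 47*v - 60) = (v^2 - 1)/(v^2 - 8*v + 15)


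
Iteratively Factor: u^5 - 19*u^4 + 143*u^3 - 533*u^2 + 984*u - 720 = (u - 3)*(u^4 - 16*u^3 + 95*u^2 - 248*u + 240) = (u - 5)*(u - 3)*(u^3 - 11*u^2 + 40*u - 48) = (u - 5)*(u - 3)^2*(u^2 - 8*u + 16) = (u - 5)*(u - 4)*(u - 3)^2*(u - 4)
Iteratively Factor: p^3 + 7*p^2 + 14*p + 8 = (p + 4)*(p^2 + 3*p + 2) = (p + 2)*(p + 4)*(p + 1)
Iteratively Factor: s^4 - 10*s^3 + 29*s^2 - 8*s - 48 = (s + 1)*(s^3 - 11*s^2 + 40*s - 48) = (s - 4)*(s + 1)*(s^2 - 7*s + 12) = (s - 4)^2*(s + 1)*(s - 3)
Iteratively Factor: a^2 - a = (a - 1)*(a)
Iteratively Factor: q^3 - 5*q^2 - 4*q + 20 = (q + 2)*(q^2 - 7*q + 10) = (q - 2)*(q + 2)*(q - 5)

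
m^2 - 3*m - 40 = (m - 8)*(m + 5)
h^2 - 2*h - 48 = (h - 8)*(h + 6)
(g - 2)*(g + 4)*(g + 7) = g^3 + 9*g^2 + 6*g - 56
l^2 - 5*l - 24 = (l - 8)*(l + 3)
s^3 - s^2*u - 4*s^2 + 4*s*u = s*(s - 4)*(s - u)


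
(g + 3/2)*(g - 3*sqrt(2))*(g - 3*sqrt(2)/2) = g^3 - 9*sqrt(2)*g^2/2 + 3*g^2/2 - 27*sqrt(2)*g/4 + 9*g + 27/2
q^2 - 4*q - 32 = (q - 8)*(q + 4)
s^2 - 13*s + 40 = (s - 8)*(s - 5)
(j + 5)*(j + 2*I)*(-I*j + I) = -I*j^3 + 2*j^2 - 4*I*j^2 + 8*j + 5*I*j - 10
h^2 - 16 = (h - 4)*(h + 4)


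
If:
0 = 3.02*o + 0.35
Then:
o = -0.12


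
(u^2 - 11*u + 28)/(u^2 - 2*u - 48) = (-u^2 + 11*u - 28)/(-u^2 + 2*u + 48)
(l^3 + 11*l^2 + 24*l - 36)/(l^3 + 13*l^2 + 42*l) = (l^2 + 5*l - 6)/(l*(l + 7))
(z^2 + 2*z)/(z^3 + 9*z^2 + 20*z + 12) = z/(z^2 + 7*z + 6)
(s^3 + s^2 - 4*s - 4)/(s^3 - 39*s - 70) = (s^2 - s - 2)/(s^2 - 2*s - 35)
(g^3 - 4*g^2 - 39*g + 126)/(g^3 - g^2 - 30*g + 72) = (g - 7)/(g - 4)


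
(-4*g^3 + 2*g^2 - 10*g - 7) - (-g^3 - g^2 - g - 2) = -3*g^3 + 3*g^2 - 9*g - 5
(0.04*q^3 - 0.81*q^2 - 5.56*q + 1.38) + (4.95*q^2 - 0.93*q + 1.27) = 0.04*q^3 + 4.14*q^2 - 6.49*q + 2.65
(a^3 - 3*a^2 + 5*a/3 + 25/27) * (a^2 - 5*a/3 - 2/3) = a^5 - 14*a^4/3 + 6*a^3 + 4*a^2/27 - 215*a/81 - 50/81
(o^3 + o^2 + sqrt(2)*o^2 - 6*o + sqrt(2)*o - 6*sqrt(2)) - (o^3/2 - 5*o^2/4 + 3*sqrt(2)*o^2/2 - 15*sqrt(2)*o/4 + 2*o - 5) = o^3/2 - sqrt(2)*o^2/2 + 9*o^2/4 - 8*o + 19*sqrt(2)*o/4 - 6*sqrt(2) + 5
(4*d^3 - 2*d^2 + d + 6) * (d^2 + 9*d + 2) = 4*d^5 + 34*d^4 - 9*d^3 + 11*d^2 + 56*d + 12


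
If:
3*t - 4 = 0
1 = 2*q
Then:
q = 1/2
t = 4/3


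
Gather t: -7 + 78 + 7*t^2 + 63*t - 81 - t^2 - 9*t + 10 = 6*t^2 + 54*t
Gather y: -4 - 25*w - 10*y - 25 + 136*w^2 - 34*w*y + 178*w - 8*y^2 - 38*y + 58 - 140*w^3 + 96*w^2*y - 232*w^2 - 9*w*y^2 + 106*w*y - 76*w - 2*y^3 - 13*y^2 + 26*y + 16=-140*w^3 - 96*w^2 + 77*w - 2*y^3 + y^2*(-9*w - 21) + y*(96*w^2 + 72*w - 22) + 45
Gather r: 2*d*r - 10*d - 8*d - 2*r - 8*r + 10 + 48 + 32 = -18*d + r*(2*d - 10) + 90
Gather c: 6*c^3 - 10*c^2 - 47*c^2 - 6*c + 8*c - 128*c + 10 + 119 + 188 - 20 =6*c^3 - 57*c^2 - 126*c + 297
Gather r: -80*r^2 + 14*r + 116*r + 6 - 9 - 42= -80*r^2 + 130*r - 45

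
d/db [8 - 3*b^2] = -6*b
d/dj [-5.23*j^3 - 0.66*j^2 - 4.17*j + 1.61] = -15.69*j^2 - 1.32*j - 4.17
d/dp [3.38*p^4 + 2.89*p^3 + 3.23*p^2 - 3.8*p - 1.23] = 13.52*p^3 + 8.67*p^2 + 6.46*p - 3.8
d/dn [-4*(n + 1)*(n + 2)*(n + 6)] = -12*n^2 - 72*n - 80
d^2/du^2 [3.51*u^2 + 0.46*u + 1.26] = 7.02000000000000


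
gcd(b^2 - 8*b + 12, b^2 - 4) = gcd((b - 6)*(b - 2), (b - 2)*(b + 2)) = b - 2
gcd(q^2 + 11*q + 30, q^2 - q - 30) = q + 5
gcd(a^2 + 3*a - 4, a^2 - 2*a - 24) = a + 4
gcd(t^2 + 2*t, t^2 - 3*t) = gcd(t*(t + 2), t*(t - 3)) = t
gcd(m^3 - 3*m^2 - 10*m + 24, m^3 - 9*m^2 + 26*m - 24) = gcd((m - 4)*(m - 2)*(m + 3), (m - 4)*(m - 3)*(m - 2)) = m^2 - 6*m + 8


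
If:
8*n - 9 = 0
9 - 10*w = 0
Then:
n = 9/8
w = 9/10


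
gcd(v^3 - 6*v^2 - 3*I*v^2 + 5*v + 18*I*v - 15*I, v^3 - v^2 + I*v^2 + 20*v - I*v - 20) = v - 1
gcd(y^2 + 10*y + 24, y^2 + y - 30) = y + 6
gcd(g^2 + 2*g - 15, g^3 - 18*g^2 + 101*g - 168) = g - 3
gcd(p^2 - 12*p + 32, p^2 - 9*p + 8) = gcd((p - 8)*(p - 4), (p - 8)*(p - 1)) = p - 8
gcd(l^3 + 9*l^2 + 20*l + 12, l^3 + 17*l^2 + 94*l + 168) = l + 6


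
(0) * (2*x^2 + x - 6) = 0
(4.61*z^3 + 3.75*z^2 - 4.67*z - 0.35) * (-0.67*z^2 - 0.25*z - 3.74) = -3.0887*z^5 - 3.665*z^4 - 15.05*z^3 - 12.623*z^2 + 17.5533*z + 1.309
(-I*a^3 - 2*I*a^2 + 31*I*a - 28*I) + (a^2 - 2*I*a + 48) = -I*a^3 + a^2 - 2*I*a^2 + 29*I*a + 48 - 28*I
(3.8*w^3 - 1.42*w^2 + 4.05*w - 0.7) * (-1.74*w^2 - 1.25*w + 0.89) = -6.612*w^5 - 2.2792*w^4 - 1.89*w^3 - 5.1083*w^2 + 4.4795*w - 0.623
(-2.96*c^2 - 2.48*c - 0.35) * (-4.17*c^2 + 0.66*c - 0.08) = 12.3432*c^4 + 8.388*c^3 + 0.0594999999999999*c^2 - 0.0326*c + 0.028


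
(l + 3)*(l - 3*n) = l^2 - 3*l*n + 3*l - 9*n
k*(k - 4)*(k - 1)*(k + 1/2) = k^4 - 9*k^3/2 + 3*k^2/2 + 2*k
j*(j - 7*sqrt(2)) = j^2 - 7*sqrt(2)*j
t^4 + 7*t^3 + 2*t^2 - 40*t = t*(t - 2)*(t + 4)*(t + 5)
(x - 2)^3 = x^3 - 6*x^2 + 12*x - 8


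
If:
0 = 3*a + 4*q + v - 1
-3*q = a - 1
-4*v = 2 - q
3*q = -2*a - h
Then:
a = 1/19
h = -20/19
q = 6/19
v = -8/19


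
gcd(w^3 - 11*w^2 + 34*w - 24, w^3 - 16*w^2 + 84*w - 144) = w^2 - 10*w + 24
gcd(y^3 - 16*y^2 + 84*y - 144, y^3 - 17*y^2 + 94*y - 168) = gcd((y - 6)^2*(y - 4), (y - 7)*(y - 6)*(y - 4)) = y^2 - 10*y + 24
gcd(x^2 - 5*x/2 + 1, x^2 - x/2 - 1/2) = 1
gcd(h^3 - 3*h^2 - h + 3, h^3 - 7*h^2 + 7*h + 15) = h^2 - 2*h - 3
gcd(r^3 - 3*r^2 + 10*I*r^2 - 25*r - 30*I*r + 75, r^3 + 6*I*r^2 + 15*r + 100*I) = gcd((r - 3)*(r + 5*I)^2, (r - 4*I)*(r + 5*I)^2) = r^2 + 10*I*r - 25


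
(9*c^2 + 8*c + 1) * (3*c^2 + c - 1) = 27*c^4 + 33*c^3 + 2*c^2 - 7*c - 1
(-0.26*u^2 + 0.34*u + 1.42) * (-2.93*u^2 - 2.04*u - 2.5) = 0.7618*u^4 - 0.4658*u^3 - 4.2042*u^2 - 3.7468*u - 3.55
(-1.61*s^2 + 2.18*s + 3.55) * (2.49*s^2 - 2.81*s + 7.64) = -4.0089*s^4 + 9.9523*s^3 - 9.5867*s^2 + 6.6797*s + 27.122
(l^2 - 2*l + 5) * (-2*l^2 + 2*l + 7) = -2*l^4 + 6*l^3 - 7*l^2 - 4*l + 35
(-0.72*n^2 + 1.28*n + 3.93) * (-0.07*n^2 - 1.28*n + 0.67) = 0.0504*n^4 + 0.832*n^3 - 2.3959*n^2 - 4.1728*n + 2.6331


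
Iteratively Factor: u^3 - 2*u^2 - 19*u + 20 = (u - 5)*(u^2 + 3*u - 4) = (u - 5)*(u - 1)*(u + 4)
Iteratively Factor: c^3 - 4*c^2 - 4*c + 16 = (c - 4)*(c^2 - 4) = (c - 4)*(c - 2)*(c + 2)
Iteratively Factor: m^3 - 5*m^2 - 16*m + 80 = (m - 4)*(m^2 - m - 20) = (m - 5)*(m - 4)*(m + 4)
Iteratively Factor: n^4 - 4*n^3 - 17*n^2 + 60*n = (n)*(n^3 - 4*n^2 - 17*n + 60) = n*(n + 4)*(n^2 - 8*n + 15) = n*(n - 5)*(n + 4)*(n - 3)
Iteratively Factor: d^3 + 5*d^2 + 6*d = (d + 3)*(d^2 + 2*d) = d*(d + 3)*(d + 2)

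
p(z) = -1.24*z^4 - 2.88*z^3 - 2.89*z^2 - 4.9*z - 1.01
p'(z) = -4.96*z^3 - 8.64*z^2 - 5.78*z - 4.9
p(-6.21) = -1236.44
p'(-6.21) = 885.64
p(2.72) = -161.55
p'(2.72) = -184.36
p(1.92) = -58.31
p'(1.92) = -82.95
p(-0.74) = 1.83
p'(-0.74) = -3.34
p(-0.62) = 1.42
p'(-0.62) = -3.46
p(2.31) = -98.56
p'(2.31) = -125.49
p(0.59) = -5.65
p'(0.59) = -12.34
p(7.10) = -4363.32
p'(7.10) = -2256.72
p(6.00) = -2363.57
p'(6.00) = -1421.98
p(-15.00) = -53632.76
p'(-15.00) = 14877.80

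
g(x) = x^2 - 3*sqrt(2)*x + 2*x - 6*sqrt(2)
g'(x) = 2*x - 3*sqrt(2) + 2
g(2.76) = -7.06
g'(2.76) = 3.28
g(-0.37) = -7.52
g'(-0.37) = -2.98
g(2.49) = -7.87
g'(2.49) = 2.74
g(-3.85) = 14.97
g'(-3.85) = -9.94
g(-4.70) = 24.15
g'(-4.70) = -11.64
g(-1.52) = -2.77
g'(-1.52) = -5.28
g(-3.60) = 12.55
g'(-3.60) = -9.44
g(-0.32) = -7.67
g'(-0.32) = -2.88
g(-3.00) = 7.24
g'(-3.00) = -8.24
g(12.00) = 108.60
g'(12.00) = 21.76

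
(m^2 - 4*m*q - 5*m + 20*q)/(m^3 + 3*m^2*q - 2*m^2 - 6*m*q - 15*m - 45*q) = (m - 4*q)/(m^2 + 3*m*q + 3*m + 9*q)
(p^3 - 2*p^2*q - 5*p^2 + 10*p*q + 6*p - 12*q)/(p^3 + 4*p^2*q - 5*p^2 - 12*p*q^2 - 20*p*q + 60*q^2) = (p^2 - 5*p + 6)/(p^2 + 6*p*q - 5*p - 30*q)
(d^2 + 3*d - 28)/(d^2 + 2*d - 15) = (d^2 + 3*d - 28)/(d^2 + 2*d - 15)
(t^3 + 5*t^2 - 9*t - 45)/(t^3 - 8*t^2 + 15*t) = (t^2 + 8*t + 15)/(t*(t - 5))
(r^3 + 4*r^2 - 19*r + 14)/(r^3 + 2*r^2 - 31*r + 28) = (r - 2)/(r - 4)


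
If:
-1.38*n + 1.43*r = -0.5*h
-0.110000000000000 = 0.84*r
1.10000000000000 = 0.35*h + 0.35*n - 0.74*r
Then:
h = 2.20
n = 0.66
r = -0.13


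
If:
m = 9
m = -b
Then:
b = -9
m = 9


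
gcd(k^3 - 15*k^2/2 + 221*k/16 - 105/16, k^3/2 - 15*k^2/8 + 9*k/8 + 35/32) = k - 7/4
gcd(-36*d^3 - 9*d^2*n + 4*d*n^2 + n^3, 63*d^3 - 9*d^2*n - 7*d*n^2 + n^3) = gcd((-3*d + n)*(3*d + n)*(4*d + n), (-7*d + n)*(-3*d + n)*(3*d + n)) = 9*d^2 - n^2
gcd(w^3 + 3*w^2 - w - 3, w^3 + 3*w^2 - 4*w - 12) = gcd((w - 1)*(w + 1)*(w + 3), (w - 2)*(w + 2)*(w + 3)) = w + 3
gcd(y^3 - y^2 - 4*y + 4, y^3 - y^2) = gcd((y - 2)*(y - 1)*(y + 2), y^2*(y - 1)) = y - 1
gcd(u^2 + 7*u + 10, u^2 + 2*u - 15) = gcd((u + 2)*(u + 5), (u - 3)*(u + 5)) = u + 5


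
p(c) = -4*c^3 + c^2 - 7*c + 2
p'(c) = -12*c^2 + 2*c - 7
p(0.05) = 1.65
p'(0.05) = -6.93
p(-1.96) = 49.68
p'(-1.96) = -57.02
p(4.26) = -318.91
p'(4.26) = -216.25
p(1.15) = -10.81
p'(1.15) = -20.57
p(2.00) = -40.00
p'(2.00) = -51.00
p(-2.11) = 58.80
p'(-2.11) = -64.65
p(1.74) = -28.22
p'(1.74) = -39.85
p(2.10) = -45.33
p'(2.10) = -55.72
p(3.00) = -118.00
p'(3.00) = -109.00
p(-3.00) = 140.00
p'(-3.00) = -121.00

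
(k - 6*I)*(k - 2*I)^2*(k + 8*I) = k^4 - 2*I*k^3 + 52*k^2 - 200*I*k - 192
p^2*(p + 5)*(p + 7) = p^4 + 12*p^3 + 35*p^2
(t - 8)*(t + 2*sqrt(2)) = t^2 - 8*t + 2*sqrt(2)*t - 16*sqrt(2)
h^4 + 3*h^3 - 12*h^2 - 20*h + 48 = (h - 2)^2*(h + 3)*(h + 4)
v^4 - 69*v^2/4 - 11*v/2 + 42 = (v - 4)*(v - 3/2)*(v + 2)*(v + 7/2)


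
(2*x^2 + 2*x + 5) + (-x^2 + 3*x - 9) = x^2 + 5*x - 4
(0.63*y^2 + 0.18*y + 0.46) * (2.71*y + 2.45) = 1.7073*y^3 + 2.0313*y^2 + 1.6876*y + 1.127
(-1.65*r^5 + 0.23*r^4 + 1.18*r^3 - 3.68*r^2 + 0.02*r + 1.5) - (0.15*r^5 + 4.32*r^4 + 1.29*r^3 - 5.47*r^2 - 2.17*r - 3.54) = -1.8*r^5 - 4.09*r^4 - 0.11*r^3 + 1.79*r^2 + 2.19*r + 5.04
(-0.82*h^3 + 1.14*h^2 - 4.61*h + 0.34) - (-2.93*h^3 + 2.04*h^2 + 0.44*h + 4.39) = 2.11*h^3 - 0.9*h^2 - 5.05*h - 4.05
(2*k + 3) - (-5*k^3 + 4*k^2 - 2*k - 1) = 5*k^3 - 4*k^2 + 4*k + 4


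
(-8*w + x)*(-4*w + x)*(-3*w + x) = -96*w^3 + 68*w^2*x - 15*w*x^2 + x^3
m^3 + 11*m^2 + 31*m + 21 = (m + 1)*(m + 3)*(m + 7)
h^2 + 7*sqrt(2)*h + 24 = (h + 3*sqrt(2))*(h + 4*sqrt(2))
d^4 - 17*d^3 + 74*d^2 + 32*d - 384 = (d - 8)^2*(d - 3)*(d + 2)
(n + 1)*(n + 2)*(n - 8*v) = n^3 - 8*n^2*v + 3*n^2 - 24*n*v + 2*n - 16*v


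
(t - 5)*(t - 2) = t^2 - 7*t + 10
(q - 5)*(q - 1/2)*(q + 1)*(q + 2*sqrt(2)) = q^4 - 9*q^3/2 + 2*sqrt(2)*q^3 - 9*sqrt(2)*q^2 - 3*q^2 - 6*sqrt(2)*q + 5*q/2 + 5*sqrt(2)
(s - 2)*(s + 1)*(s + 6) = s^3 + 5*s^2 - 8*s - 12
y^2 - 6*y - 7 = (y - 7)*(y + 1)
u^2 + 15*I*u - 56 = (u + 7*I)*(u + 8*I)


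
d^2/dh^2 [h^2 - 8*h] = 2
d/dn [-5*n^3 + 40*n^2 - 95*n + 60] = -15*n^2 + 80*n - 95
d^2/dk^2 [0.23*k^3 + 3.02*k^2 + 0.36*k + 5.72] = 1.38*k + 6.04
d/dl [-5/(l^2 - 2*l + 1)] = 10*(l - 1)/(l^2 - 2*l + 1)^2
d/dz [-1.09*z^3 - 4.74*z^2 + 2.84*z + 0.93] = -3.27*z^2 - 9.48*z + 2.84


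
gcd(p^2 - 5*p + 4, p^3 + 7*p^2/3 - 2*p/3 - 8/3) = p - 1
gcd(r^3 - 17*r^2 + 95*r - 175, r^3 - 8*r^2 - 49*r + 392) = r - 7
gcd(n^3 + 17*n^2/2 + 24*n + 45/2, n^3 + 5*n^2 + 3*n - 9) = n^2 + 6*n + 9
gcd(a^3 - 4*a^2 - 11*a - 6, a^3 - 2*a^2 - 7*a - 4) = a^2 + 2*a + 1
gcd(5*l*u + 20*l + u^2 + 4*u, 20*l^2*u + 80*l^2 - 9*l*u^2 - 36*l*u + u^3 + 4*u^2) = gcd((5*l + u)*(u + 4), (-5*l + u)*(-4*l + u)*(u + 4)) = u + 4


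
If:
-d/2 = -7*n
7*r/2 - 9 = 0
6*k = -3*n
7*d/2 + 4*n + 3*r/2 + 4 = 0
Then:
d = -110/53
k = 55/742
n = -55/371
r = 18/7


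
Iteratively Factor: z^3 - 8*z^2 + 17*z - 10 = (z - 1)*(z^2 - 7*z + 10) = (z - 2)*(z - 1)*(z - 5)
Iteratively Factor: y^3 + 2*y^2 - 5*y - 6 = (y - 2)*(y^2 + 4*y + 3) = (y - 2)*(y + 3)*(y + 1)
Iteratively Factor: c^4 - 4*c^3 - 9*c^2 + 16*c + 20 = (c + 2)*(c^3 - 6*c^2 + 3*c + 10) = (c + 1)*(c + 2)*(c^2 - 7*c + 10) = (c - 5)*(c + 1)*(c + 2)*(c - 2)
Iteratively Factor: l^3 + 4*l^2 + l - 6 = (l + 3)*(l^2 + l - 2) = (l - 1)*(l + 3)*(l + 2)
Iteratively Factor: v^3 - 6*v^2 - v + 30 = (v + 2)*(v^2 - 8*v + 15) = (v - 3)*(v + 2)*(v - 5)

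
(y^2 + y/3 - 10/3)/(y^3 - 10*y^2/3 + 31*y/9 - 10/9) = 3*(y + 2)/(3*y^2 - 5*y + 2)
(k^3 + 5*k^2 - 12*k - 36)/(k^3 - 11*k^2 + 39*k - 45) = (k^2 + 8*k + 12)/(k^2 - 8*k + 15)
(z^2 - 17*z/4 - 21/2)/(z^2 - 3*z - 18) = (z + 7/4)/(z + 3)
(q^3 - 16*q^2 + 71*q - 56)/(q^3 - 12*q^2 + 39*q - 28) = (q - 8)/(q - 4)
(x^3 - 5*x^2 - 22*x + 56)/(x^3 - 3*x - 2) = (x^2 - 3*x - 28)/(x^2 + 2*x + 1)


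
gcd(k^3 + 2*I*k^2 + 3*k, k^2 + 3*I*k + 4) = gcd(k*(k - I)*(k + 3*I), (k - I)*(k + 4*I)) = k - I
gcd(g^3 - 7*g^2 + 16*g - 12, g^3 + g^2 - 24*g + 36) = g^2 - 5*g + 6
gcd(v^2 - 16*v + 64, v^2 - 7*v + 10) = 1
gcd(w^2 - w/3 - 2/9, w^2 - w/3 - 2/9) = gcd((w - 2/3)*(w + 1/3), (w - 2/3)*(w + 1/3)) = w^2 - w/3 - 2/9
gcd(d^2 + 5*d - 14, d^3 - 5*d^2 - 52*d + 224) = d + 7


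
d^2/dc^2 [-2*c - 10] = 0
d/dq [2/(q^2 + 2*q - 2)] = 4*(-q - 1)/(q^2 + 2*q - 2)^2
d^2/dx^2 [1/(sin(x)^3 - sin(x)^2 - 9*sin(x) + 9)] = (-9*sin(x)^5 + 2*sin(x)^4 + 28*sin(x)^3 + 66*sin(x)^2 - 99*sin(x) - 180)/((sin(x) - 3)^3*(sin(x) - 1)^2*(sin(x) + 3)^3)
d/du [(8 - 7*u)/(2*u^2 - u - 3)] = (-14*u^2 + 7*u + (4*u - 1)*(7*u - 8) + 21)/(-2*u^2 + u + 3)^2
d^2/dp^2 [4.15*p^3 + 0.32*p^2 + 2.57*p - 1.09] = 24.9*p + 0.64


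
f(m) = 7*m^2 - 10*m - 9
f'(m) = 14*m - 10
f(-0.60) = -0.48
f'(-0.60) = -18.40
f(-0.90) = 5.67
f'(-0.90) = -22.60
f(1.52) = -8.03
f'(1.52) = 11.28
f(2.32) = 5.48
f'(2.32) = 22.48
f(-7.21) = 426.99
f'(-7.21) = -110.94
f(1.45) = -8.78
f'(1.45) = 10.30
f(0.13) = -10.18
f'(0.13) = -8.18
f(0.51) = -12.28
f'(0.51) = -2.86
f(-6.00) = 303.00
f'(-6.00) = -94.00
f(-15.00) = 1716.00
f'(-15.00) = -220.00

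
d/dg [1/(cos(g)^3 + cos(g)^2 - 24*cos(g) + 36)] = (3*cos(g)^2 + 2*cos(g) - 24)*sin(g)/(cos(g)^3 + cos(g)^2 - 24*cos(g) + 36)^2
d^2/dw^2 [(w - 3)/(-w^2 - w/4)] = 8*(-16*w^3 + 144*w^2 + 36*w + 3)/(w^3*(64*w^3 + 48*w^2 + 12*w + 1))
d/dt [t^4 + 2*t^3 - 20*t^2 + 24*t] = 4*t^3 + 6*t^2 - 40*t + 24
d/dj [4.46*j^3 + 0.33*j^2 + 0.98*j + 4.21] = 13.38*j^2 + 0.66*j + 0.98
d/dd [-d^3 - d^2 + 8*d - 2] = -3*d^2 - 2*d + 8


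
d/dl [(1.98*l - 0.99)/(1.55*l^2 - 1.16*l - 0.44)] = (-3.069*l^2 + 3.069*l - 2.0196)/(2.4025*l^4 - 3.596*l^3 - 0.0184000000000002*l^2 + 1.0208*l + 0.1936)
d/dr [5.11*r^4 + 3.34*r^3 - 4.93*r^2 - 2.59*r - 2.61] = 20.44*r^3 + 10.02*r^2 - 9.86*r - 2.59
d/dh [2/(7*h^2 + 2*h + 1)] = 4*(-7*h - 1)/(7*h^2 + 2*h + 1)^2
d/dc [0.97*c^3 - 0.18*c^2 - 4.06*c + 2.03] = 2.91*c^2 - 0.36*c - 4.06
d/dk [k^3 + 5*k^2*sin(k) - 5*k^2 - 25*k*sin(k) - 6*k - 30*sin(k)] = 5*k^2*cos(k) + 3*k^2 + 10*k*sin(k) - 25*k*cos(k) - 10*k - 25*sin(k) - 30*cos(k) - 6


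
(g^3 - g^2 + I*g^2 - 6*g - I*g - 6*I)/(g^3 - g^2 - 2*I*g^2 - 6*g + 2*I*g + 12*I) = (g + I)/(g - 2*I)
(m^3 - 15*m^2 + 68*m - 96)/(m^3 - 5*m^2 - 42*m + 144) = (m - 4)/(m + 6)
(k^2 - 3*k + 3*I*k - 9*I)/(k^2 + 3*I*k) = (k - 3)/k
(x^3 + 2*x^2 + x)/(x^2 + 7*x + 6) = x*(x + 1)/(x + 6)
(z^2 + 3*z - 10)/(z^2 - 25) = (z - 2)/(z - 5)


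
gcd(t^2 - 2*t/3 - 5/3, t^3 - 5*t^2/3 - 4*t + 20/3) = t - 5/3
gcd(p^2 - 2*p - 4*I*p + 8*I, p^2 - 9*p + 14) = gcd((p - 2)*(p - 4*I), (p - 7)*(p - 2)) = p - 2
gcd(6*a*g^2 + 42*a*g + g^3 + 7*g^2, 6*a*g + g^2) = 6*a*g + g^2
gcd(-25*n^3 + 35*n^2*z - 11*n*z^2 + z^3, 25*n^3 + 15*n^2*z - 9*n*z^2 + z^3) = 25*n^2 - 10*n*z + z^2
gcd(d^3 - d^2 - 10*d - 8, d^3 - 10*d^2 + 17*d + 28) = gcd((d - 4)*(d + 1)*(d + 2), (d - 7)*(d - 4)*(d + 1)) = d^2 - 3*d - 4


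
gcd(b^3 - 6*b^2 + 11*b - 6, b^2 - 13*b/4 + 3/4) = b - 3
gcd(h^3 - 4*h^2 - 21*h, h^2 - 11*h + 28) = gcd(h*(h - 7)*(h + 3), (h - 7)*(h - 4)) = h - 7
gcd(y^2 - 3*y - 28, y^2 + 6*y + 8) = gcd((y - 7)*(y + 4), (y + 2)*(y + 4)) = y + 4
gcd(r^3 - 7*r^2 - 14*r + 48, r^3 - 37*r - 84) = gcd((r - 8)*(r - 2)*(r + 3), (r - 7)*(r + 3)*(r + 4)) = r + 3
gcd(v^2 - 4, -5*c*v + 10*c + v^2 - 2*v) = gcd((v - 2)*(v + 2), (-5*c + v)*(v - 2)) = v - 2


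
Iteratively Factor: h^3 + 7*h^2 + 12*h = (h + 4)*(h^2 + 3*h) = h*(h + 4)*(h + 3)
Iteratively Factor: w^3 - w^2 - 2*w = (w)*(w^2 - w - 2) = w*(w + 1)*(w - 2)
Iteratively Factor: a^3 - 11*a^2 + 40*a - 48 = (a - 3)*(a^2 - 8*a + 16) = (a - 4)*(a - 3)*(a - 4)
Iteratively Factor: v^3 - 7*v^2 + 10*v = (v - 2)*(v^2 - 5*v) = v*(v - 2)*(v - 5)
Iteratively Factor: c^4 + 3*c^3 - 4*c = (c + 2)*(c^3 + c^2 - 2*c) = c*(c + 2)*(c^2 + c - 2) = c*(c + 2)^2*(c - 1)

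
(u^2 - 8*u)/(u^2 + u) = (u - 8)/(u + 1)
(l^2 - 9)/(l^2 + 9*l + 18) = (l - 3)/(l + 6)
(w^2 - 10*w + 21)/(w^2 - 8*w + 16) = (w^2 - 10*w + 21)/(w^2 - 8*w + 16)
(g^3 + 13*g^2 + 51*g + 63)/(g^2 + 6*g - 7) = (g^2 + 6*g + 9)/(g - 1)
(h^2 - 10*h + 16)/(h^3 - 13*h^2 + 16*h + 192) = (h - 2)/(h^2 - 5*h - 24)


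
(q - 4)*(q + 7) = q^2 + 3*q - 28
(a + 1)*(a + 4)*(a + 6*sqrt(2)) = a^3 + 5*a^2 + 6*sqrt(2)*a^2 + 4*a + 30*sqrt(2)*a + 24*sqrt(2)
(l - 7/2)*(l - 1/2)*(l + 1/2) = l^3 - 7*l^2/2 - l/4 + 7/8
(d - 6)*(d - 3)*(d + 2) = d^3 - 7*d^2 + 36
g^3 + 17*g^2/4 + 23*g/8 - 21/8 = (g - 1/2)*(g + 7/4)*(g + 3)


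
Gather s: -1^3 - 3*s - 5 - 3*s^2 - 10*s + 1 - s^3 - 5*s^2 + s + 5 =-s^3 - 8*s^2 - 12*s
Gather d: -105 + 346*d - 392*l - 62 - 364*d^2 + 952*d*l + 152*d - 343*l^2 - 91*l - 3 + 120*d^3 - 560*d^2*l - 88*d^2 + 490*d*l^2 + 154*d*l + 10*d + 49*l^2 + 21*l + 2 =120*d^3 + d^2*(-560*l - 452) + d*(490*l^2 + 1106*l + 508) - 294*l^2 - 462*l - 168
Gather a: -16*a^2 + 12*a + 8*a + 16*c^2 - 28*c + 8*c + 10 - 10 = -16*a^2 + 20*a + 16*c^2 - 20*c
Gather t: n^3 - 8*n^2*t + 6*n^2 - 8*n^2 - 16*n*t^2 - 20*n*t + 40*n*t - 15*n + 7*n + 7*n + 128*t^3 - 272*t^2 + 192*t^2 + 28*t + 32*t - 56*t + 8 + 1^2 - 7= n^3 - 2*n^2 - n + 128*t^3 + t^2*(-16*n - 80) + t*(-8*n^2 + 20*n + 4) + 2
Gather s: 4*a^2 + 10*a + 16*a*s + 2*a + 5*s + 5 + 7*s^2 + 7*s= 4*a^2 + 12*a + 7*s^2 + s*(16*a + 12) + 5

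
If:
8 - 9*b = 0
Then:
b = 8/9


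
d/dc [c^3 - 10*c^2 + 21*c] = 3*c^2 - 20*c + 21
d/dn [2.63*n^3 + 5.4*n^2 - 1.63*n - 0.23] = 7.89*n^2 + 10.8*n - 1.63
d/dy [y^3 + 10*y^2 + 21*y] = 3*y^2 + 20*y + 21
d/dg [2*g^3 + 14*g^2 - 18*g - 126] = 6*g^2 + 28*g - 18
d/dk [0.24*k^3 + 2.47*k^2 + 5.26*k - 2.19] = 0.72*k^2 + 4.94*k + 5.26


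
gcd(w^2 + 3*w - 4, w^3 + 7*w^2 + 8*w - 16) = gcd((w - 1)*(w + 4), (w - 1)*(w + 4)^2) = w^2 + 3*w - 4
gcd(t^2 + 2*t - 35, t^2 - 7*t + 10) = t - 5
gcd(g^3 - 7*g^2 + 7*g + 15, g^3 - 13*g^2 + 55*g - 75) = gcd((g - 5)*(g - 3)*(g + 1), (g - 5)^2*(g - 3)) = g^2 - 8*g + 15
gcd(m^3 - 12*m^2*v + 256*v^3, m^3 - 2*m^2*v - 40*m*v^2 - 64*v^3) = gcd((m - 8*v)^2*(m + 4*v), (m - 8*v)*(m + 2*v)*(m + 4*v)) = -m^2 + 4*m*v + 32*v^2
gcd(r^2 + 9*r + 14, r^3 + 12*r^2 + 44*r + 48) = r + 2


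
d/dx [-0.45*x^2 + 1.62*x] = 1.62 - 0.9*x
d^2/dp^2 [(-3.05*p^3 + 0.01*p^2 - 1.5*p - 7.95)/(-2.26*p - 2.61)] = (31.15636*p^3 + 107.94438*p^2 + 124.66143*p + 63.378798)/(11.543176*p^3 + 39.992508*p^2 + 46.186038*p + 17.779581)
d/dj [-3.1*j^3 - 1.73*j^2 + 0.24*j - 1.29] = -9.3*j^2 - 3.46*j + 0.24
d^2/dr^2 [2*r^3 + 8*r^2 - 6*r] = 12*r + 16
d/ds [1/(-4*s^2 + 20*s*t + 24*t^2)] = (2*s - 5*t)/(4*(-s^2 + 5*s*t + 6*t^2)^2)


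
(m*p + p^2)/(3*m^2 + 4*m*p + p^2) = p/(3*m + p)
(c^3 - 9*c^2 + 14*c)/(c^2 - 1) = c*(c^2 - 9*c + 14)/(c^2 - 1)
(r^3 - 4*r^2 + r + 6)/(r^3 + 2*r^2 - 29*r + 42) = (r + 1)/(r + 7)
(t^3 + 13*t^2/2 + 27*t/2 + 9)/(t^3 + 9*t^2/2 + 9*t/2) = (t + 2)/t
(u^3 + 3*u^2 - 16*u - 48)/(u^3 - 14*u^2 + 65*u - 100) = (u^2 + 7*u + 12)/(u^2 - 10*u + 25)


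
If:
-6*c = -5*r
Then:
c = 5*r/6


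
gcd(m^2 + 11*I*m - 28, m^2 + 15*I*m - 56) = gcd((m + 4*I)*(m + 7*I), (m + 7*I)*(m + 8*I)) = m + 7*I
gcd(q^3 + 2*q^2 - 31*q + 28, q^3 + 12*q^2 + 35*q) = q + 7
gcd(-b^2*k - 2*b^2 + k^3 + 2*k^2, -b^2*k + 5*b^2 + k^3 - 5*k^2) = b^2 - k^2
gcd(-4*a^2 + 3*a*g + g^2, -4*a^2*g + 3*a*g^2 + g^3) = 4*a^2 - 3*a*g - g^2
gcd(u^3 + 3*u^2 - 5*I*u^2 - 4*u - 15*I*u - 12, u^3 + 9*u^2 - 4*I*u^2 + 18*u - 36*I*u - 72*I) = u^2 + u*(3 - 4*I) - 12*I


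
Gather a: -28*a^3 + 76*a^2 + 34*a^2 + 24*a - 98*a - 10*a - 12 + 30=-28*a^3 + 110*a^2 - 84*a + 18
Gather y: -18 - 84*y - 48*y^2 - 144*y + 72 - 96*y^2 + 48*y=-144*y^2 - 180*y + 54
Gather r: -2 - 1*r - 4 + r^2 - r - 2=r^2 - 2*r - 8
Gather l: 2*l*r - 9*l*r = -7*l*r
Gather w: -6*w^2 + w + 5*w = -6*w^2 + 6*w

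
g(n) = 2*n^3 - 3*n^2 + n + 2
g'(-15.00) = 1441.00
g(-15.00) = -7438.00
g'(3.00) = 37.00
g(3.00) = 32.00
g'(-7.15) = 350.64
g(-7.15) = -889.57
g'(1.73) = 8.58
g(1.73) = 5.11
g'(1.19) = 2.36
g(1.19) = 2.31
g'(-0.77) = 9.18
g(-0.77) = -1.46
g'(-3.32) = 87.05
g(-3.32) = -107.58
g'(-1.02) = 13.36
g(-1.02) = -4.26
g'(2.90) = 34.06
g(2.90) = 28.45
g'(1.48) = 5.26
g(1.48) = 3.39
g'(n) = 6*n^2 - 6*n + 1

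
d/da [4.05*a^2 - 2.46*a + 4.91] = 8.1*a - 2.46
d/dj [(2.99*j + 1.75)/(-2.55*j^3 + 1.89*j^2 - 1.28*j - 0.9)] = (15.249*j^3 + 7.7364*j^2 - 6.615*j - 0.451)/(6.5025*j^6 - 9.639*j^5 + 10.1001*j^4 - 0.2484*j^3 - 1.7636*j^2 + 2.304*j + 0.81)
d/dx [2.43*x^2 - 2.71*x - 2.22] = 4.86*x - 2.71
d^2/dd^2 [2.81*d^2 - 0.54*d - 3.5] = 5.62000000000000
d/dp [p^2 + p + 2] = 2*p + 1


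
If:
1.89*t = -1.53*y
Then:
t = -0.80952380952381*y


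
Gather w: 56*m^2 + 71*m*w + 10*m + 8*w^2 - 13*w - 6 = 56*m^2 + 10*m + 8*w^2 + w*(71*m - 13) - 6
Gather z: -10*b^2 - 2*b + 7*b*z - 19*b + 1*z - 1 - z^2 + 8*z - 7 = -10*b^2 - 21*b - z^2 + z*(7*b + 9) - 8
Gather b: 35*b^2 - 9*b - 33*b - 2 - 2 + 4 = 35*b^2 - 42*b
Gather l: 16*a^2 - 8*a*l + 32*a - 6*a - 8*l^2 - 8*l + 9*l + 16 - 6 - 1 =16*a^2 + 26*a - 8*l^2 + l*(1 - 8*a) + 9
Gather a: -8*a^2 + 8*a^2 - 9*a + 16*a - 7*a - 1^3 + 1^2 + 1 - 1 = 0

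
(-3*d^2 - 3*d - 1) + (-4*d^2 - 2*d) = -7*d^2 - 5*d - 1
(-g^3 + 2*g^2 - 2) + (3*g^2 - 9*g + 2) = -g^3 + 5*g^2 - 9*g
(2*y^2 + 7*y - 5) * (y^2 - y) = 2*y^4 + 5*y^3 - 12*y^2 + 5*y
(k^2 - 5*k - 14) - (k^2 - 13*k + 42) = 8*k - 56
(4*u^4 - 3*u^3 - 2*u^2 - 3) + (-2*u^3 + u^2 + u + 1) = 4*u^4 - 5*u^3 - u^2 + u - 2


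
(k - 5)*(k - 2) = k^2 - 7*k + 10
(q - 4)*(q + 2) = q^2 - 2*q - 8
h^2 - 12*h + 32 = (h - 8)*(h - 4)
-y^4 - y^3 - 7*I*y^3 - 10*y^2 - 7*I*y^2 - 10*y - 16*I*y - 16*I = (y - 2*I)*(y + 8*I)*(-I*y + 1)*(-I*y - I)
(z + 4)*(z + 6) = z^2 + 10*z + 24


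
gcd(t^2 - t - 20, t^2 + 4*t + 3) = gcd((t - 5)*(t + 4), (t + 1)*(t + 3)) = 1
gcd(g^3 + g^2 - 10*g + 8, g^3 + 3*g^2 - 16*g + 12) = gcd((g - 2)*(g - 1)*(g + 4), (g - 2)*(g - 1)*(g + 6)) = g^2 - 3*g + 2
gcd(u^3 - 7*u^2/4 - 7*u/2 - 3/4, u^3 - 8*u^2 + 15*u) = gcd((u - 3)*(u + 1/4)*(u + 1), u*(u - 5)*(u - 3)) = u - 3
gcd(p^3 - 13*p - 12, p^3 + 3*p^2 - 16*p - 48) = p^2 - p - 12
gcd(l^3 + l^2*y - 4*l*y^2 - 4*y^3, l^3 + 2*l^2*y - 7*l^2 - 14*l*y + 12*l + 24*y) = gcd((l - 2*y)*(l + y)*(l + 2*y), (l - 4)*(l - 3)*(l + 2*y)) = l + 2*y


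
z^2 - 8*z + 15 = (z - 5)*(z - 3)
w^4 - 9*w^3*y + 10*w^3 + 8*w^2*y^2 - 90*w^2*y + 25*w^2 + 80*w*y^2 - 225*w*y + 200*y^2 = (w + 5)^2*(w - 8*y)*(w - y)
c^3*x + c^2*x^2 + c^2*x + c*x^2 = c*(c + x)*(c*x + x)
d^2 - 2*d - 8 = (d - 4)*(d + 2)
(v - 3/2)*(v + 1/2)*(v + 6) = v^3 + 5*v^2 - 27*v/4 - 9/2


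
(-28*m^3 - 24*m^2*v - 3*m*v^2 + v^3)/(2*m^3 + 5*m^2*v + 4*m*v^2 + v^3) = (-14*m^2 - 5*m*v + v^2)/(m^2 + 2*m*v + v^2)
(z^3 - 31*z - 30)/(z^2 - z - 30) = z + 1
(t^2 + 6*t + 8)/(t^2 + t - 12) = (t + 2)/(t - 3)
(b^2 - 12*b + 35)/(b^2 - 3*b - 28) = (b - 5)/(b + 4)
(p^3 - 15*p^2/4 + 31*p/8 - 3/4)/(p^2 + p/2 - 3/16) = 2*(2*p^2 - 7*p + 6)/(4*p + 3)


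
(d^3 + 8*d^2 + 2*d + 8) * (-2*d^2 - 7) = -2*d^5 - 16*d^4 - 11*d^3 - 72*d^2 - 14*d - 56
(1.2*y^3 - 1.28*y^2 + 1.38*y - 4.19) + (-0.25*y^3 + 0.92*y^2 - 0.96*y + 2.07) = 0.95*y^3 - 0.36*y^2 + 0.42*y - 2.12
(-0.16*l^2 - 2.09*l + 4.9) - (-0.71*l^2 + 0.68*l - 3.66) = 0.55*l^2 - 2.77*l + 8.56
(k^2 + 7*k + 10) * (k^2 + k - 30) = k^4 + 8*k^3 - 13*k^2 - 200*k - 300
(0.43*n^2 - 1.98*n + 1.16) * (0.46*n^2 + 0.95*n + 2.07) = 0.1978*n^4 - 0.5023*n^3 - 0.4573*n^2 - 2.9966*n + 2.4012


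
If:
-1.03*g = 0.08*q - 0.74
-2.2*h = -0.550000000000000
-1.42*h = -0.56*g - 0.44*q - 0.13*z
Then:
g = 0.0254652301665034*z + 0.72771792360431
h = 0.25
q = -0.327864838393732*z - 0.119368266405485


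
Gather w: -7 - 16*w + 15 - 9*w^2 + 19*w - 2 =-9*w^2 + 3*w + 6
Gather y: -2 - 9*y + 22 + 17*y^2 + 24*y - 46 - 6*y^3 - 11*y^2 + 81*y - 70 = -6*y^3 + 6*y^2 + 96*y - 96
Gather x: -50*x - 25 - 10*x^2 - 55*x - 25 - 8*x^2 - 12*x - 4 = -18*x^2 - 117*x - 54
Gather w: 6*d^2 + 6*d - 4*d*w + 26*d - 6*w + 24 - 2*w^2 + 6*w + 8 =6*d^2 - 4*d*w + 32*d - 2*w^2 + 32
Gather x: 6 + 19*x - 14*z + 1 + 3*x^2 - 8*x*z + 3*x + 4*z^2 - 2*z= 3*x^2 + x*(22 - 8*z) + 4*z^2 - 16*z + 7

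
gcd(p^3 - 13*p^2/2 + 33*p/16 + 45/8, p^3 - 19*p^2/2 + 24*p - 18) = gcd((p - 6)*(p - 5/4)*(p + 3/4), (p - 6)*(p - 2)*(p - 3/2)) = p - 6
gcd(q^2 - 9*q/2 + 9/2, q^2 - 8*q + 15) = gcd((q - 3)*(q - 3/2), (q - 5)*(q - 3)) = q - 3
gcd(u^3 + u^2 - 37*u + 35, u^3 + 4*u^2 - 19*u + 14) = u^2 + 6*u - 7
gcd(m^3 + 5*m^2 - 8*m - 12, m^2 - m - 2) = m^2 - m - 2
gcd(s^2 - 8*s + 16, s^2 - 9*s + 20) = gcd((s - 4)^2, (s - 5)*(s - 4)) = s - 4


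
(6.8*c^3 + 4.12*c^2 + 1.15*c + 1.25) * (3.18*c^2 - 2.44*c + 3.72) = 21.624*c^5 - 3.4904*c^4 + 18.9002*c^3 + 16.4954*c^2 + 1.228*c + 4.65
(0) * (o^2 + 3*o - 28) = 0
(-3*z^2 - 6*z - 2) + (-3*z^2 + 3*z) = -6*z^2 - 3*z - 2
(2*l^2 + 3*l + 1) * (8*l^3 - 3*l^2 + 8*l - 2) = 16*l^5 + 18*l^4 + 15*l^3 + 17*l^2 + 2*l - 2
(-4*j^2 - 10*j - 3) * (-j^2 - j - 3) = 4*j^4 + 14*j^3 + 25*j^2 + 33*j + 9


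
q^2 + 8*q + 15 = (q + 3)*(q + 5)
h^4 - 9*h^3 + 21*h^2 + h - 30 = (h - 5)*(h - 3)*(h - 2)*(h + 1)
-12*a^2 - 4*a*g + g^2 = (-6*a + g)*(2*a + g)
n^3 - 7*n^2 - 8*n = n*(n - 8)*(n + 1)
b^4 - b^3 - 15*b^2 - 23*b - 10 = (b - 5)*(b + 1)^2*(b + 2)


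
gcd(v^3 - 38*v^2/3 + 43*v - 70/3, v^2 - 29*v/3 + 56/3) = v - 7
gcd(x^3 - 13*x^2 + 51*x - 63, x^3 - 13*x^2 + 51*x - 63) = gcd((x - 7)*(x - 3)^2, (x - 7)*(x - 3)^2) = x^3 - 13*x^2 + 51*x - 63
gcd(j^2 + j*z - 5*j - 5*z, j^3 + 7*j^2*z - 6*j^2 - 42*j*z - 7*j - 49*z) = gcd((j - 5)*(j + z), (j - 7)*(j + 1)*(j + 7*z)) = 1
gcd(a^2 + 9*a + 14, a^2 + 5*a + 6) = a + 2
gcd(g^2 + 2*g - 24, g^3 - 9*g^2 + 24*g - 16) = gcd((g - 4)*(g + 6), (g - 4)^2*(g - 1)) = g - 4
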